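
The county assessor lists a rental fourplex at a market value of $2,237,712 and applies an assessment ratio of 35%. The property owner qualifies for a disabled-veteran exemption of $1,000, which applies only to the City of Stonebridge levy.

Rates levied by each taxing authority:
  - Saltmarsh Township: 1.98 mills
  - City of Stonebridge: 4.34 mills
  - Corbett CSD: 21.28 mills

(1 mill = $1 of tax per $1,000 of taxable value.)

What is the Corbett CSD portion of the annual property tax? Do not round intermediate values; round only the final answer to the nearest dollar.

$16,666

Assessed value = $2,237,712 × 0.35 = $783,199.2
Corbett CSD taxable value = $783,199.2 (exemption does not apply)
Corbett CSD levy = $783,199.2 × 0.02128 = $16,666.478976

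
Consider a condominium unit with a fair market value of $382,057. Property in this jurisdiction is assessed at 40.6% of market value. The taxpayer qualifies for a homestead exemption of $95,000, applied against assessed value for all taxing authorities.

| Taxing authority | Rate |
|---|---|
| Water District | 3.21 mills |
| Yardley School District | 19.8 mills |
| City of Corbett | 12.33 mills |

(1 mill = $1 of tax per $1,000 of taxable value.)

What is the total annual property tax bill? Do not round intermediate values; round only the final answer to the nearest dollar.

$2,124

Assessed value = $382,057 × 0.406 = $155,115.142
Taxable value = $155,115.142 − $95,000 = $60,115.142
Water District: $60,115.142 × 0.00321 = $192.96960582
Yardley School District: $60,115.142 × 0.0198 = $1,190.2798116
City of Corbett: $60,115.142 × 0.01233 = $741.21970086
Total = $192.96960582 + $1,190.2798116 + $741.21970086 = $2,124.46911828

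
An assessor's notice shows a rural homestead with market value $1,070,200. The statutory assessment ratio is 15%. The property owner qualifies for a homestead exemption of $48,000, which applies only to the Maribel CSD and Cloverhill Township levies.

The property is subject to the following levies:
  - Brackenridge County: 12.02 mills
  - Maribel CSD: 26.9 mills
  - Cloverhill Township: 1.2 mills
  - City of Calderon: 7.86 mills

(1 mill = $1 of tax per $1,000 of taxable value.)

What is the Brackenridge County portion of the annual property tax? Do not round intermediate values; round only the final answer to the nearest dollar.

Assessed value = $1,070,200 × 0.15 = $160,530
Brackenridge County taxable value = $160,530 (exemption does not apply)
Brackenridge County levy = $160,530 × 0.01202 = $1,929.5706

$1,930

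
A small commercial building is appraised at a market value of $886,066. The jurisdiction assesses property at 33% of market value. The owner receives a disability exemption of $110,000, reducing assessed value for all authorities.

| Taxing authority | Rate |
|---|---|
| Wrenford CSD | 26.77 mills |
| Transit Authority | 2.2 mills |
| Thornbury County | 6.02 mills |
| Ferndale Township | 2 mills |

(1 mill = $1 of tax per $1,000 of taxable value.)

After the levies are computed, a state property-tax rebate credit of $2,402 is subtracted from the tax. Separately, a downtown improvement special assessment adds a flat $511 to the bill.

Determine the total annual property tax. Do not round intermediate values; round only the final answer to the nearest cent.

Assessed value = $886,066 × 0.33 = $292,401.78
Taxable value = $292,401.78 − $110,000 = $182,401.78
Wrenford CSD: $182,401.78 × 0.02677 = $4,882.8956506
Transit Authority: $182,401.78 × 0.0022 = $401.283916
Thornbury County: $182,401.78 × 0.00602 = $1,098.0587156
Ferndale Township: $182,401.78 × 0.002 = $364.80356
Levies subtotal = $6,747.0418422
After credit = $6,747.0418422 − $2,402 = $4,345.0418422
Total = $4,345.0418422 + $511 = $4,856.0418422

$4,856.04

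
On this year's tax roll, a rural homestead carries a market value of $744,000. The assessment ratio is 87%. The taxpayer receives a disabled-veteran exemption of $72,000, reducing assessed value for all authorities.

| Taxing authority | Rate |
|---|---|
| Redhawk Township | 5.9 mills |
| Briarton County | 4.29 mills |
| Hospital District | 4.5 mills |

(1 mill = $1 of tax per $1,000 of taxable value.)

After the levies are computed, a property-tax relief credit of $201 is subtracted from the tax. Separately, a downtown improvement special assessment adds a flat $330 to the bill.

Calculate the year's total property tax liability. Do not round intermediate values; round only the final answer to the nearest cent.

Assessed value = $744,000 × 0.87 = $647,280
Taxable value = $647,280 − $72,000 = $575,280
Redhawk Township: $575,280 × 0.0059 = $3,394.152
Briarton County: $575,280 × 0.00429 = $2,467.9512
Hospital District: $575,280 × 0.0045 = $2,588.76
Levies subtotal = $8,450.8632
After credit = $8,450.8632 − $201 = $8,249.8632
Total = $8,249.8632 + $330 = $8,579.8632

$8,579.86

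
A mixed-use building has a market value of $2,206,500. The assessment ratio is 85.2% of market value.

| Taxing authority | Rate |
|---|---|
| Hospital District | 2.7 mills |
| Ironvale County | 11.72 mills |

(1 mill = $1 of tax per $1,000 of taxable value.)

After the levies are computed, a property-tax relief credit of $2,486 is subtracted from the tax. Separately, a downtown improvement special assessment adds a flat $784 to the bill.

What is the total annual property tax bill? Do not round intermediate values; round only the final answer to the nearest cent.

Assessed value = $2,206,500 × 0.852 = $1,879,938
Hospital District: $1,879,938 × 0.0027 = $5,075.8326
Ironvale County: $1,879,938 × 0.01172 = $22,032.87336
Levies subtotal = $27,108.70596
After credit = $27,108.70596 − $2,486 = $24,622.70596
Total = $24,622.70596 + $784 = $25,406.70596

$25,406.71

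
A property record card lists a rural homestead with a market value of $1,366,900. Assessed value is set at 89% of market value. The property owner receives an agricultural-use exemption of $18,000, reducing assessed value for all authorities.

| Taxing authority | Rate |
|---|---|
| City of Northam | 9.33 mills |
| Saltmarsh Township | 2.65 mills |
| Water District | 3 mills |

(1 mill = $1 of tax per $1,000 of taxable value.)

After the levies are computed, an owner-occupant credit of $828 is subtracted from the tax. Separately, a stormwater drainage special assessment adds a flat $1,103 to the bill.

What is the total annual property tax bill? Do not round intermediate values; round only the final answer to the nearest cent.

$18,229.14

Assessed value = $1,366,900 × 0.89 = $1,216,541
Taxable value = $1,216,541 − $18,000 = $1,198,541
City of Northam: $1,198,541 × 0.00933 = $11,182.38753
Saltmarsh Township: $1,198,541 × 0.00265 = $3,176.13365
Water District: $1,198,541 × 0.003 = $3,595.623
Levies subtotal = $17,954.14418
After credit = $17,954.14418 − $828 = $17,126.14418
Total = $17,126.14418 + $1,103 = $18,229.14418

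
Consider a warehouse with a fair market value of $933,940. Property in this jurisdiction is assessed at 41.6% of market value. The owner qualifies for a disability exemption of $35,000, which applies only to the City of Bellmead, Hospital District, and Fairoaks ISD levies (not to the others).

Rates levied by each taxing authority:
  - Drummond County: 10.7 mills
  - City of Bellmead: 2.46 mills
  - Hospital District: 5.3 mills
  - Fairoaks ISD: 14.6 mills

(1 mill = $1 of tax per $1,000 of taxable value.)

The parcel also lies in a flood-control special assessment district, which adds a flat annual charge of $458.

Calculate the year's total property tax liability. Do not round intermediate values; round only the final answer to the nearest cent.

Assessed value = $933,940 × 0.416 = $388,519.04
Drummond County: $388,519.04 × 0.0107 = $4,157.153728
City of Bellmead: ($388,519.04 − $35,000) × 0.00246 = $353,519.04 × 0.00246 = $869.6568384
Hospital District: ($388,519.04 − $35,000) × 0.0053 = $353,519.04 × 0.0053 = $1,873.650912
Fairoaks ISD: ($388,519.04 − $35,000) × 0.0146 = $353,519.04 × 0.0146 = $5,161.377984
Levies subtotal = $12,061.8394624
Total = $12,061.8394624 + $458 = $12,519.8394624

$12,519.84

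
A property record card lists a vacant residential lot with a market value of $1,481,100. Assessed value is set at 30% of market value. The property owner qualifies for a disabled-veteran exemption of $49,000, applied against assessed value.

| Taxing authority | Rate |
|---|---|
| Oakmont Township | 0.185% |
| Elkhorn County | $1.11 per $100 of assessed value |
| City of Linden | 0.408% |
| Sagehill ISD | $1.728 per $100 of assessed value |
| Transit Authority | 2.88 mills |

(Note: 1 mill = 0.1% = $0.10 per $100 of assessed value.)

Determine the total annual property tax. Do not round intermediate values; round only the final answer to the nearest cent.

$14,702.32

Assessed value = $1,481,100 × 0.3 = $444,330
Taxable value = $444,330 − $49,000 = $395,330
Oakmont Township: $395,330 × 0.00185 = $731.3605
Elkhorn County: $395,330 × 0.0111 = $4,388.163
City of Linden: $395,330 × 0.00408 = $1,612.9464
Sagehill ISD: $395,330 × 0.01728 = $6,831.3024
Transit Authority: $395,330 × 0.00288 = $1,138.5504
Total = $14,702.3227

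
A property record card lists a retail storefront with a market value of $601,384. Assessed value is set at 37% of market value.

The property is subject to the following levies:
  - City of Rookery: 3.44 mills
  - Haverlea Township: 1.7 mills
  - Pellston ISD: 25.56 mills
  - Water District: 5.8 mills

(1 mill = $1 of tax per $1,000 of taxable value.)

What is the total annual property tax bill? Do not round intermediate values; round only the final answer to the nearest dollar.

$8,122

Assessed value = $601,384 × 0.37 = $222,512.08
City of Rookery: $222,512.08 × 0.00344 = $765.4415552
Haverlea Township: $222,512.08 × 0.0017 = $378.270536
Pellston ISD: $222,512.08 × 0.02556 = $5,687.4087648
Water District: $222,512.08 × 0.0058 = $1,290.570064
Total = $765.4415552 + $378.270536 + $5,687.4087648 + $1,290.570064 = $8,121.69092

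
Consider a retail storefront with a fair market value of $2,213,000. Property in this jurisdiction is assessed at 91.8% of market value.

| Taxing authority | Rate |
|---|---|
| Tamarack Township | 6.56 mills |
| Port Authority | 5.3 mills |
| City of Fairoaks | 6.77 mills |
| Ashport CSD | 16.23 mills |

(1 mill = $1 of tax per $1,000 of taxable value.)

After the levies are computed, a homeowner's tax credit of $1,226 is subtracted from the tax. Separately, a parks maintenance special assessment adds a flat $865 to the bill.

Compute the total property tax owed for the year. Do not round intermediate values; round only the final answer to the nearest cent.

Assessed value = $2,213,000 × 0.918 = $2,031,534
Tamarack Township: $2,031,534 × 0.00656 = $13,326.86304
Port Authority: $2,031,534 × 0.0053 = $10,767.1302
City of Fairoaks: $2,031,534 × 0.00677 = $13,753.48518
Ashport CSD: $2,031,534 × 0.01623 = $32,971.79682
Levies subtotal = $70,819.27524
After credit = $70,819.27524 − $1,226 = $69,593.27524
Total = $69,593.27524 + $865 = $70,458.27524

$70,458.28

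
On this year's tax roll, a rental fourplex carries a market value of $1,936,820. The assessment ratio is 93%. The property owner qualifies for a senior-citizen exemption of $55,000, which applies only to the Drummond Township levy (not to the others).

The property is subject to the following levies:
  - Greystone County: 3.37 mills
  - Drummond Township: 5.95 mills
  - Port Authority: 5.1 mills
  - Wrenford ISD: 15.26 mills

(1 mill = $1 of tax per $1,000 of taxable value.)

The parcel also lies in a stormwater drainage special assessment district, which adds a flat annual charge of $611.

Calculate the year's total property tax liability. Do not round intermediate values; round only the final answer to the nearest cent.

Assessed value = $1,936,820 × 0.93 = $1,801,242.6
Greystone County: $1,801,242.6 × 0.00337 = $6,070.187562
Drummond Township: ($1,801,242.6 − $55,000) × 0.00595 = $1,746,242.6 × 0.00595 = $10,390.14347
Port Authority: $1,801,242.6 × 0.0051 = $9,186.33726
Wrenford ISD: $1,801,242.6 × 0.01526 = $27,486.962076
Levies subtotal = $53,133.630368
Total = $53,133.630368 + $611 = $53,744.630368

$53,744.63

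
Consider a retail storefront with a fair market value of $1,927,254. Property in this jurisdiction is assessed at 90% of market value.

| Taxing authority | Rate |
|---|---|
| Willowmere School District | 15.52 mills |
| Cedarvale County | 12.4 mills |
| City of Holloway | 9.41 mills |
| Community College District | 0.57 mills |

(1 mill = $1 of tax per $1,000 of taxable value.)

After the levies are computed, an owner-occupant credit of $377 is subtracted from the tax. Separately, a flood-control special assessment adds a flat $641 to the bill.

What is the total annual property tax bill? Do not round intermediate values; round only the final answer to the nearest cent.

Assessed value = $1,927,254 × 0.9 = $1,734,528.6
Willowmere School District: $1,734,528.6 × 0.01552 = $26,919.883872
Cedarvale County: $1,734,528.6 × 0.0124 = $21,508.15464
City of Holloway: $1,734,528.6 × 0.00941 = $16,321.914126
Community College District: $1,734,528.6 × 0.00057 = $988.681302
Levies subtotal = $65,738.63394
After credit = $65,738.63394 − $377 = $65,361.63394
Total = $65,361.63394 + $641 = $66,002.63394

$66,002.63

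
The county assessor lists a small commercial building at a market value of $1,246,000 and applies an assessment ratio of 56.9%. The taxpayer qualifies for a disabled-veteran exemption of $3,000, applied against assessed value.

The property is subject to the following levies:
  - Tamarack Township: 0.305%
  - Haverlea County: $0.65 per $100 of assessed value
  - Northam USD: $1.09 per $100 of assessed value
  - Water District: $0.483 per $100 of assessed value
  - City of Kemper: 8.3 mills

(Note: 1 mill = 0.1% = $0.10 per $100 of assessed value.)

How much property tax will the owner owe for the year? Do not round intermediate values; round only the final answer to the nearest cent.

$23,706.61

Assessed value = $1,246,000 × 0.569 = $708,974
Taxable value = $708,974 − $3,000 = $705,974
Tamarack Township: $705,974 × 0.00305 = $2,153.2207
Haverlea County: $705,974 × 0.0065 = $4,588.831
Northam USD: $705,974 × 0.0109 = $7,695.1166
Water District: $705,974 × 0.00483 = $3,409.85442
City of Kemper: $705,974 × 0.0083 = $5,859.5842
Total = $23,706.60692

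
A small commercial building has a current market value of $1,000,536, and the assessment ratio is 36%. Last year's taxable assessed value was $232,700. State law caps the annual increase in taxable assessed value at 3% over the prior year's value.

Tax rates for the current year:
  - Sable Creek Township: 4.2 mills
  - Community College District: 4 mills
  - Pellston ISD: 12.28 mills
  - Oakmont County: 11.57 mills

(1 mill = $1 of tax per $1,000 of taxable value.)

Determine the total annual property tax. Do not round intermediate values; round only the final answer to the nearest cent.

Uncapped assessed value = $1,000,536 × 0.36 = $360,192.96
Cap limit = $232,700 × 1.03 = $239,681
Taxable assessed value = min($360,192.96, $239,681) = $239,681 (cap binds)
Sable Creek Township: $239,681 × 0.0042 = $1,006.6602
Community College District: $239,681 × 0.004 = $958.724
Pellston ISD: $239,681 × 0.01228 = $2,943.28268
Oakmont County: $239,681 × 0.01157 = $2,773.10917
Total = $7,681.77605

$7,681.78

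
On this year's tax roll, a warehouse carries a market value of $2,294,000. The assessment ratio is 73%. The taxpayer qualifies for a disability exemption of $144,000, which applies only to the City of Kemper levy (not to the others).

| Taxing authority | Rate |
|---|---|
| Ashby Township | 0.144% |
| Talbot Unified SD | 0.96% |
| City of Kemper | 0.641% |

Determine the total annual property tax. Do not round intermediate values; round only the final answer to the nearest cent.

$28,299.08

Assessed value = $2,294,000 × 0.73 = $1,674,620
Ashby Township: $1,674,620 × 0.00144 = $2,411.4528
Talbot Unified SD: $1,674,620 × 0.0096 = $16,076.352
City of Kemper: ($1,674,620 − $144,000) × 0.00641 = $1,530,620 × 0.00641 = $9,811.2742
Total = $28,299.079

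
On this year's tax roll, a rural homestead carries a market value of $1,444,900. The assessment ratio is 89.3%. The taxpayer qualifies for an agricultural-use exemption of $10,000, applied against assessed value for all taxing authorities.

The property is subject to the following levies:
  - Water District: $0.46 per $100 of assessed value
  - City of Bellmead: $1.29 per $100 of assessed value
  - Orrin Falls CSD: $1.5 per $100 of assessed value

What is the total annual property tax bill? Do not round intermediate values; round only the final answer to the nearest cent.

Assessed value = $1,444,900 × 0.893 = $1,290,295.7
Taxable value = $1,290,295.7 − $10,000 = $1,280,295.7
Water District: $1,280,295.7 × 0.0046 = $5,889.36022
City of Bellmead: $1,280,295.7 × 0.0129 = $16,515.81453
Orrin Falls CSD: $1,280,295.7 × 0.015 = $19,204.4355
Total = $5,889.36022 + $16,515.81453 + $19,204.4355 = $41,609.61025

$41,609.61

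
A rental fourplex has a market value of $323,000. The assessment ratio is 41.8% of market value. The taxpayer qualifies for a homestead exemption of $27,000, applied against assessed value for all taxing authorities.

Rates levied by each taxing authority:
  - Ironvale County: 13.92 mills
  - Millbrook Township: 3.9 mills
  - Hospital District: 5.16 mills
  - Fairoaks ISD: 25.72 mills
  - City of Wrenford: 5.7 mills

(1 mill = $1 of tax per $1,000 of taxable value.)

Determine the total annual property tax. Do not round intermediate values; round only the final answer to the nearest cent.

$5,875.96

Assessed value = $323,000 × 0.418 = $135,014
Taxable value = $135,014 − $27,000 = $108,014
Ironvale County: $108,014 × 0.01392 = $1,503.55488
Millbrook Township: $108,014 × 0.0039 = $421.2546
Hospital District: $108,014 × 0.00516 = $557.35224
Fairoaks ISD: $108,014 × 0.02572 = $2,778.12008
City of Wrenford: $108,014 × 0.0057 = $615.6798
Total = $1,503.55488 + $421.2546 + $557.35224 + $2,778.12008 + $615.6798 = $5,875.9616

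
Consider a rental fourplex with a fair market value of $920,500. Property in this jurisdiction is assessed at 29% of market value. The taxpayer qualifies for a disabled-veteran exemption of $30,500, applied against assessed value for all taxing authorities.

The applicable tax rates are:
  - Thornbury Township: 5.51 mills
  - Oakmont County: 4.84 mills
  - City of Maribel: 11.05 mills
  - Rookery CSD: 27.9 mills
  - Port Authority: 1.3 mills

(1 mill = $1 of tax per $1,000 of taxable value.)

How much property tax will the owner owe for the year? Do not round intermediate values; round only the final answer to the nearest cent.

$11,964.12

Assessed value = $920,500 × 0.29 = $266,945
Taxable value = $266,945 − $30,500 = $236,445
Thornbury Township: $236,445 × 0.00551 = $1,302.81195
Oakmont County: $236,445 × 0.00484 = $1,144.3938
City of Maribel: $236,445 × 0.01105 = $2,612.71725
Rookery CSD: $236,445 × 0.0279 = $6,596.8155
Port Authority: $236,445 × 0.0013 = $307.3785
Total = $1,302.81195 + $1,144.3938 + $2,612.71725 + $6,596.8155 + $307.3785 = $11,964.117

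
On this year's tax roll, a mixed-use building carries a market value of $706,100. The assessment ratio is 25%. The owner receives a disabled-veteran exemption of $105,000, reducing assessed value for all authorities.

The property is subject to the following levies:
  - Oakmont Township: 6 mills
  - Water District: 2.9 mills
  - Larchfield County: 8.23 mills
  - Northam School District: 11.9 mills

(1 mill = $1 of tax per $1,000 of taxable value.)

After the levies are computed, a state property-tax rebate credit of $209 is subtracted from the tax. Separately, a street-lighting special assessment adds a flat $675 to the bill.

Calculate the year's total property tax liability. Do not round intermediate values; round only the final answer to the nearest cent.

Assessed value = $706,100 × 0.25 = $176,525
Taxable value = $176,525 − $105,000 = $71,525
Oakmont Township: $71,525 × 0.006 = $429.15
Water District: $71,525 × 0.0029 = $207.4225
Larchfield County: $71,525 × 0.00823 = $588.65075
Northam School District: $71,525 × 0.0119 = $851.1475
Levies subtotal = $2,076.37075
After credit = $2,076.37075 − $209 = $1,867.37075
Total = $1,867.37075 + $675 = $2,542.37075

$2,542.37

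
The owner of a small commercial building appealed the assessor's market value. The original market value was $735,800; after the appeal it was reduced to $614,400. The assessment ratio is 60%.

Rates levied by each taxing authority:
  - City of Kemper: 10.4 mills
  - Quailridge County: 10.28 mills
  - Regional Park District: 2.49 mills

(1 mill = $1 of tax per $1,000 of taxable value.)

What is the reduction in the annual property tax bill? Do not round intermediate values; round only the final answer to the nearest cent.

$1,687.70

Old assessed value = $735,800 × 0.6 = $441,480
New assessed value = $614,400 × 0.6 = $368,640
Combined rate = 0.0104 + 0.01028 + 0.00249 = 0.02317
Old tax = $441,480 × 0.02317 = $10,229.0916
New tax = $368,640 × 0.02317 = $8,541.3888
Reduction = $10,229.0916 − $8,541.3888 = $1,687.7028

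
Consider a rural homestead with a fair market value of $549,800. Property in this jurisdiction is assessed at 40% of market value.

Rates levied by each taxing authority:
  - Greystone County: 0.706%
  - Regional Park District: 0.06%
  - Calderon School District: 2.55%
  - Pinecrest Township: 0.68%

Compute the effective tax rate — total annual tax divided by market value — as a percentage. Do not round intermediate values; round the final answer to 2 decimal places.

Assessed value = $549,800 × 0.4 = $219,920
Greystone County: $219,920 × 0.00706 = $1,552.6352
Regional Park District: $219,920 × 0.0006 = $131.952
Calderon School District: $219,920 × 0.0255 = $5,607.96
Pinecrest Township: $219,920 × 0.0068 = $1,495.456
Total tax = $8,788.0032
Effective rate = $8,788.0032 ÷ $549,800 = 1.60% of market value

1.60%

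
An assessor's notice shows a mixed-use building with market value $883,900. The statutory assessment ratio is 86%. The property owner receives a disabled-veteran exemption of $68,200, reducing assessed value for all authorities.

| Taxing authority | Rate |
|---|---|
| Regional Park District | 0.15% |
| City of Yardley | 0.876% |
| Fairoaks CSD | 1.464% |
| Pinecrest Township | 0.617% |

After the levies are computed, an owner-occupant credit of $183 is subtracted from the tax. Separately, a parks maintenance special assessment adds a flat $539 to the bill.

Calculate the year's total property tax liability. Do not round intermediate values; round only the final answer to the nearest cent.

$21,855.01

Assessed value = $883,900 × 0.86 = $760,154
Taxable value = $760,154 − $68,200 = $691,954
Regional Park District: $691,954 × 0.0015 = $1,037.931
City of Yardley: $691,954 × 0.00876 = $6,061.51704
Fairoaks CSD: $691,954 × 0.01464 = $10,130.20656
Pinecrest Township: $691,954 × 0.00617 = $4,269.35618
Levies subtotal = $21,499.01078
After credit = $21,499.01078 − $183 = $21,316.01078
Total = $21,316.01078 + $539 = $21,855.01078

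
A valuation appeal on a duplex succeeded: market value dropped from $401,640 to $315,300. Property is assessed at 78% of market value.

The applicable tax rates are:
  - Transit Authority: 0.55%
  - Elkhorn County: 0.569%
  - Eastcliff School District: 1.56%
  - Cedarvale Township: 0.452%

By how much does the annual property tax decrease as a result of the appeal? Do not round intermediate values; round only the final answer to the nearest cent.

$2,108.58

Old assessed value = $401,640 × 0.78 = $313,279.2
New assessed value = $315,300 × 0.78 = $245,934
Combined rate = 0.0055 + 0.00569 + 0.0156 + 0.00452 = 0.03131
Old tax = $313,279.2 × 0.03131 = $9,808.771752
New tax = $245,934 × 0.03131 = $7,700.19354
Reduction = $9,808.771752 − $7,700.19354 = $2,108.578212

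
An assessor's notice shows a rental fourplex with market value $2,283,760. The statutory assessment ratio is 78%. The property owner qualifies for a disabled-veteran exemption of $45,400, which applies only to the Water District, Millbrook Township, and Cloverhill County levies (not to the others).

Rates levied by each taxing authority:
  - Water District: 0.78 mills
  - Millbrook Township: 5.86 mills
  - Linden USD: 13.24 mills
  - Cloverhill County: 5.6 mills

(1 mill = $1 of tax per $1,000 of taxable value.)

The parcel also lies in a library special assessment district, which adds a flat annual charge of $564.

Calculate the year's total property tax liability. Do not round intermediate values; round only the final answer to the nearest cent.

$45,396.66

Assessed value = $2,283,760 × 0.78 = $1,781,332.8
Water District: ($1,781,332.8 − $45,400) × 0.00078 = $1,735,932.8 × 0.00078 = $1,354.027584
Millbrook Township: ($1,781,332.8 − $45,400) × 0.00586 = $1,735,932.8 × 0.00586 = $10,172.566208
Linden USD: $1,781,332.8 × 0.01324 = $23,584.846272
Cloverhill County: ($1,781,332.8 − $45,400) × 0.0056 = $1,735,932.8 × 0.0056 = $9,721.22368
Levies subtotal = $44,832.663744
Total = $44,832.663744 + $564 = $45,396.663744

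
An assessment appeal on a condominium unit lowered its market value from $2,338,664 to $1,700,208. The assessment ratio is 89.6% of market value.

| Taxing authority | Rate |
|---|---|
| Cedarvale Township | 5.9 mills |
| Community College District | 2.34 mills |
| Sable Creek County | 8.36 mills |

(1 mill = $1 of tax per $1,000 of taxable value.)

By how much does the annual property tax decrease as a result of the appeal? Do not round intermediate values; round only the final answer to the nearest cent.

$9,496.14

Old assessed value = $2,338,664 × 0.896 = $2,095,442.944
New assessed value = $1,700,208 × 0.896 = $1,523,386.368
Combined rate = 0.0059 + 0.00234 + 0.00836 = 0.0166
Old tax = $2,095,442.944 × 0.0166 = $34,784.3528704
New tax = $1,523,386.368 × 0.0166 = $25,288.2137088
Reduction = $34,784.3528704 − $25,288.2137088 = $9,496.1391616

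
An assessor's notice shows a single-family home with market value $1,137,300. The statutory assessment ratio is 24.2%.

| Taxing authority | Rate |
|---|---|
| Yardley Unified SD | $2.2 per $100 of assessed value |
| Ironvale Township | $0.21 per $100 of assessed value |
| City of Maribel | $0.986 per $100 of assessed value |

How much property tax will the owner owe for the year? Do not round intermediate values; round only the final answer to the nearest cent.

$9,346.70

Assessed value = $1,137,300 × 0.242 = $275,226.6
Yardley Unified SD: $275,226.6 × 0.022 = $6,054.9852
Ironvale Township: $275,226.6 × 0.0021 = $577.97586
City of Maribel: $275,226.6 × 0.00986 = $2,713.734276
Total = $6,054.9852 + $577.97586 + $2,713.734276 = $9,346.695336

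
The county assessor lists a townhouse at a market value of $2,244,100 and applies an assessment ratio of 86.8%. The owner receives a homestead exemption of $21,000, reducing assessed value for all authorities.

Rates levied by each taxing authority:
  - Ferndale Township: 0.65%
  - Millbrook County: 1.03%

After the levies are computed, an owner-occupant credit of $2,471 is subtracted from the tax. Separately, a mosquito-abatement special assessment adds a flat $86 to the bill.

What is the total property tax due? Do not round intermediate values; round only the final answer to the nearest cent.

$29,986.56

Assessed value = $2,244,100 × 0.868 = $1,947,878.8
Taxable value = $1,947,878.8 − $21,000 = $1,926,878.8
Ferndale Township: $1,926,878.8 × 0.0065 = $12,524.7122
Millbrook County: $1,926,878.8 × 0.0103 = $19,846.85164
Levies subtotal = $32,371.56384
After credit = $32,371.56384 − $2,471 = $29,900.56384
Total = $29,900.56384 + $86 = $29,986.56384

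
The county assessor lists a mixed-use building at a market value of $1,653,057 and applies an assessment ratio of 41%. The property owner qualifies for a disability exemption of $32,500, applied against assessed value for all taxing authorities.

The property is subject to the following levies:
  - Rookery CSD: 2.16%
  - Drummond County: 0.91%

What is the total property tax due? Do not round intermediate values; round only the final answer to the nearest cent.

$19,809.28

Assessed value = $1,653,057 × 0.41 = $677,753.37
Taxable value = $677,753.37 − $32,500 = $645,253.37
Rookery CSD: $645,253.37 × 0.0216 = $13,937.472792
Drummond County: $645,253.37 × 0.0091 = $5,871.805667
Total = $13,937.472792 + $5,871.805667 = $19,809.278459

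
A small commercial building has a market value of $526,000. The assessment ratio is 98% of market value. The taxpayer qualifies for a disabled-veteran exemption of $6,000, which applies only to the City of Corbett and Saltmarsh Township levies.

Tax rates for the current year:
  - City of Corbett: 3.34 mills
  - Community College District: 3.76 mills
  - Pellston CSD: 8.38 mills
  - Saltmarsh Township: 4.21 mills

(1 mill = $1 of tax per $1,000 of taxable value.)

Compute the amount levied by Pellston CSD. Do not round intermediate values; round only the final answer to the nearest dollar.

$4,320

Assessed value = $526,000 × 0.98 = $515,480
Pellston CSD taxable value = $515,480 (exemption does not apply)
Pellston CSD levy = $515,480 × 0.00838 = $4,319.7224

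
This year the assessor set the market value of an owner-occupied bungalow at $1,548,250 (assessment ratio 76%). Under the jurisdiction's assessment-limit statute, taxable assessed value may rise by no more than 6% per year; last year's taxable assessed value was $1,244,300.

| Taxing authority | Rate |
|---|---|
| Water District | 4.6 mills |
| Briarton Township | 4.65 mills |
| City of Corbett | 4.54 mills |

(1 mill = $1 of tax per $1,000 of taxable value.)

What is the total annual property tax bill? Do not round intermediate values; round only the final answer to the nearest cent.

Uncapped assessed value = $1,548,250 × 0.76 = $1,176,670
Cap limit = $1,244,300 × 1.06 = $1,318,958
Taxable assessed value = min($1,176,670, $1,318,958) = $1,176,670 (cap does not bind)
Water District: $1,176,670 × 0.0046 = $5,412.682
Briarton Township: $1,176,670 × 0.00465 = $5,471.5155
City of Corbett: $1,176,670 × 0.00454 = $5,342.0818
Total = $16,226.2793

$16,226.28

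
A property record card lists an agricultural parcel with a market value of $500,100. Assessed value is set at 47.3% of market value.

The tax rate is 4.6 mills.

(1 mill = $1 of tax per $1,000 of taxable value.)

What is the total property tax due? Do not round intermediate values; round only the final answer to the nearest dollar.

Assessed value = $500,100 × 0.473 = $236,547.3
Tax = $236,547.3 × 0.0046 = $1,088.11758

$1,088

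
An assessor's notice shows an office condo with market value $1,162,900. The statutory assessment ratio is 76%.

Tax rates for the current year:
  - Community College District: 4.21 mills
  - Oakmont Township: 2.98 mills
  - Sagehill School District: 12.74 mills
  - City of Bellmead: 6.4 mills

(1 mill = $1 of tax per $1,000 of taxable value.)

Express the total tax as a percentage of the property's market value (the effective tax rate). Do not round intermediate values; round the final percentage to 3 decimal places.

Assessed value = $1,162,900 × 0.76 = $883,804
Community College District: $883,804 × 0.00421 = $3,720.81484
Oakmont Township: $883,804 × 0.00298 = $2,633.73592
Sagehill School District: $883,804 × 0.01274 = $11,259.66296
City of Bellmead: $883,804 × 0.0064 = $5,656.3456
Total tax = $23,270.55932
Effective rate = $23,270.55932 ÷ $1,162,900 = 2.001% of market value

2.001%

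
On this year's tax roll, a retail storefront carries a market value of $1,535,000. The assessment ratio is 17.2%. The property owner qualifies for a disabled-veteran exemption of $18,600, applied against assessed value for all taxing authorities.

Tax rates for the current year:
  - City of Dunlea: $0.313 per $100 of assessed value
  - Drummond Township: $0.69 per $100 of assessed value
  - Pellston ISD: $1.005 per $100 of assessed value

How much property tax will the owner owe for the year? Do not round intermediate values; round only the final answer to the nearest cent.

$4,928.03

Assessed value = $1,535,000 × 0.172 = $264,020
Taxable value = $264,020 − $18,600 = $245,420
City of Dunlea: $245,420 × 0.00313 = $768.1646
Drummond Township: $245,420 × 0.0069 = $1,693.398
Pellston ISD: $245,420 × 0.01005 = $2,466.471
Total = $768.1646 + $1,693.398 + $2,466.471 = $4,928.0336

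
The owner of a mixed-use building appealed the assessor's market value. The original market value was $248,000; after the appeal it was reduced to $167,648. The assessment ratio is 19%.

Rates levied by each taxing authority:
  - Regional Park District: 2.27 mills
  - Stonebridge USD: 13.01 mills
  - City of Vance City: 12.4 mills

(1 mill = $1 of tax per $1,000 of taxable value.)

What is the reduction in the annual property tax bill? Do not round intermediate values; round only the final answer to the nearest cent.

Old assessed value = $248,000 × 0.19 = $47,120
New assessed value = $167,648 × 0.19 = $31,853.12
Combined rate = 0.00227 + 0.01301 + 0.0124 = 0.02768
Old tax = $47,120 × 0.02768 = $1,304.2816
New tax = $31,853.12 × 0.02768 = $881.6943616
Reduction = $1,304.2816 − $881.6943616 = $422.5872384

$422.59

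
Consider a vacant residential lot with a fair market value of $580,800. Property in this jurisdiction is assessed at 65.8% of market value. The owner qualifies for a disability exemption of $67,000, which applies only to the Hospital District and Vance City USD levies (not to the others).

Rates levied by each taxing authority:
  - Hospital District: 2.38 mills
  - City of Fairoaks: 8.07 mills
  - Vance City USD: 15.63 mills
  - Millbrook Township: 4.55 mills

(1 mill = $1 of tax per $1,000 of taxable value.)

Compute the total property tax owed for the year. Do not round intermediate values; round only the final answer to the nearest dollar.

$10,499

Assessed value = $580,800 × 0.658 = $382,166.4
Hospital District: ($382,166.4 − $67,000) × 0.00238 = $315,166.4 × 0.00238 = $750.096032
City of Fairoaks: $382,166.4 × 0.00807 = $3,084.082848
Vance City USD: ($382,166.4 − $67,000) × 0.01563 = $315,166.4 × 0.01563 = $4,926.050832
Millbrook Township: $382,166.4 × 0.00455 = $1,738.85712
Total = $10,499.086832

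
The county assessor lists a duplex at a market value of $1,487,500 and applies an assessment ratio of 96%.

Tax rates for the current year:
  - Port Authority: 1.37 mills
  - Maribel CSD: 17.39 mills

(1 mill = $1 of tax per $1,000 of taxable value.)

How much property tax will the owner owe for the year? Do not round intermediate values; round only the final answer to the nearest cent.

Assessed value = $1,487,500 × 0.96 = $1,428,000
Port Authority: $1,428,000 × 0.00137 = $1,956.36
Maribel CSD: $1,428,000 × 0.01739 = $24,832.92
Total = $1,956.36 + $24,832.92 = $26,789.28

$26,789.28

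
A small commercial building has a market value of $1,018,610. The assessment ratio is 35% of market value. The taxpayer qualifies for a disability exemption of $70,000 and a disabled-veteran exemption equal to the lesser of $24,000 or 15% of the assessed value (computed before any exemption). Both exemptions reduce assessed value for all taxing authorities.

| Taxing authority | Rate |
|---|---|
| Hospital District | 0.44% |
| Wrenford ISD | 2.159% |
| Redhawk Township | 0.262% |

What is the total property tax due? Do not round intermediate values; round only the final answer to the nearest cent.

Assessed value = $1,018,610 × 0.35 = $356,513.5
Disabled-veteran exemption = min($24,000, 15% × $356,513.5) = min($24,000, $53,477.025) = $24,000 (dollar cap binds)
Taxable value = $356,513.5 − $70,000 − $24,000 = $262,513.5
Hospital District: $262,513.5 × 0.0044 = $1,155.0594
Wrenford ISD: $262,513.5 × 0.02159 = $5,667.666465
Redhawk Township: $262,513.5 × 0.00262 = $687.78537
Total = $7,510.511235

$7,510.51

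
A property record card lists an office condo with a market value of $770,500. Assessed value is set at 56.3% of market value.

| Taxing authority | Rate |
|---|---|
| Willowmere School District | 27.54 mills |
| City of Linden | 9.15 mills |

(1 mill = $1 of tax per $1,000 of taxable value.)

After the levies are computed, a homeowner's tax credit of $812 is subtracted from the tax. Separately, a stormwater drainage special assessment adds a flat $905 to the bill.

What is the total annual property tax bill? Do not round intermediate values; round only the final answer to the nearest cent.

$16,008.81

Assessed value = $770,500 × 0.563 = $433,791.5
Willowmere School District: $433,791.5 × 0.02754 = $11,946.61791
City of Linden: $433,791.5 × 0.00915 = $3,969.192225
Levies subtotal = $15,915.810135
After credit = $15,915.810135 − $812 = $15,103.810135
Total = $15,103.810135 + $905 = $16,008.810135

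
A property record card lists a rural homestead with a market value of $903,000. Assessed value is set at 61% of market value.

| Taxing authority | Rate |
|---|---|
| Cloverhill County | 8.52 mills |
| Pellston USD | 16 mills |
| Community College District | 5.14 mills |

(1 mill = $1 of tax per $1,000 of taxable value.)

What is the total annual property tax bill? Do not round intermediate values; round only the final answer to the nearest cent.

$16,337.62

Assessed value = $903,000 × 0.61 = $550,830
Cloverhill County: $550,830 × 0.00852 = $4,693.0716
Pellston USD: $550,830 × 0.016 = $8,813.28
Community College District: $550,830 × 0.00514 = $2,831.2662
Total = $4,693.0716 + $8,813.28 + $2,831.2662 = $16,337.6178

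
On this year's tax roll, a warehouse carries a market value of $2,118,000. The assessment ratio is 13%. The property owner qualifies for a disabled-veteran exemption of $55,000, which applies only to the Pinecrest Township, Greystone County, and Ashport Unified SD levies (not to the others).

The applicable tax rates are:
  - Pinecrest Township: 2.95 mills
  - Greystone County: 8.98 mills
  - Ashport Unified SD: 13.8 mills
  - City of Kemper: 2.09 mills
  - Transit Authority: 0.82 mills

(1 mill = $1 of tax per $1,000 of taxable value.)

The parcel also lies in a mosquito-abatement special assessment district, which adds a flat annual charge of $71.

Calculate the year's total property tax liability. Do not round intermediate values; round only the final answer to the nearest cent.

Assessed value = $2,118,000 × 0.13 = $275,340
Pinecrest Township: ($275,340 − $55,000) × 0.00295 = $220,340 × 0.00295 = $650.003
Greystone County: ($275,340 − $55,000) × 0.00898 = $220,340 × 0.00898 = $1,978.6532
Ashport Unified SD: ($275,340 − $55,000) × 0.0138 = $220,340 × 0.0138 = $3,040.692
City of Kemper: $275,340 × 0.00209 = $575.4606
Transit Authority: $275,340 × 0.00082 = $225.7788
Levies subtotal = $6,470.5876
Total = $6,470.5876 + $71 = $6,541.5876

$6,541.59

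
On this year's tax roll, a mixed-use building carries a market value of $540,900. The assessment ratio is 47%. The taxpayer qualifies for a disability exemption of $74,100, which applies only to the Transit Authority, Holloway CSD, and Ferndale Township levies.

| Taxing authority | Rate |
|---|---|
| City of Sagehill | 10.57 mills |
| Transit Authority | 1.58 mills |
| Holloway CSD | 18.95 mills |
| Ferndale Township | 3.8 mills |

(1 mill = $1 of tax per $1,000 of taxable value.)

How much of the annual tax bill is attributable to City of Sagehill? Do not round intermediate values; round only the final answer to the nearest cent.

Assessed value = $540,900 × 0.47 = $254,223
City of Sagehill taxable value = $254,223 (exemption does not apply)
City of Sagehill levy = $254,223 × 0.01057 = $2,687.13711

$2,687.14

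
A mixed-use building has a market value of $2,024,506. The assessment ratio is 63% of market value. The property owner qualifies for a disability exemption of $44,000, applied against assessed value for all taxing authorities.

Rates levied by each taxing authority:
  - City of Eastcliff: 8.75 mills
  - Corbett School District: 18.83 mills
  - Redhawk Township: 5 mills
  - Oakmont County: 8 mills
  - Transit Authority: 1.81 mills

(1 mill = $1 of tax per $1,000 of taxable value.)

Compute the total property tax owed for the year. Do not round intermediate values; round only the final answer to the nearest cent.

$52,200.69

Assessed value = $2,024,506 × 0.63 = $1,275,438.78
Taxable value = $1,275,438.78 − $44,000 = $1,231,438.78
City of Eastcliff: $1,231,438.78 × 0.00875 = $10,775.089325
Corbett School District: $1,231,438.78 × 0.01883 = $23,187.9922274
Redhawk Township: $1,231,438.78 × 0.005 = $6,157.1939
Oakmont County: $1,231,438.78 × 0.008 = $9,851.51024
Transit Authority: $1,231,438.78 × 0.00181 = $2,228.9041918
Total = $10,775.089325 + $23,187.9922274 + $6,157.1939 + $9,851.51024 + $2,228.9041918 = $52,200.6898842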